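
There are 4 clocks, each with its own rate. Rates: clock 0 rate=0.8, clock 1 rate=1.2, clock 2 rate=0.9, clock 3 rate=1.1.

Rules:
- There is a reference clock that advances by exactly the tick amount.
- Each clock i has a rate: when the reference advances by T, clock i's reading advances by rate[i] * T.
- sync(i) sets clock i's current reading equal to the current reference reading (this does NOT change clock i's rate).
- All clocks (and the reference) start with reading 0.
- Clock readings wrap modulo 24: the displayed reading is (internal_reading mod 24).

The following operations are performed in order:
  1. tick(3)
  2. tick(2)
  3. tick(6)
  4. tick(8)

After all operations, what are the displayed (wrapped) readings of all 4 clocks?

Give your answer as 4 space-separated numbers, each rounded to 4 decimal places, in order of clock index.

After op 1 tick(3): ref=3.0000 raw=[2.4000 3.6000 2.7000 3.3000]
After op 2 tick(2): ref=5.0000 raw=[4.0000 6.0000 4.5000 5.5000]
After op 3 tick(6): ref=11.0000 raw=[8.8000 13.2000 9.9000 12.1000]
After op 4 tick(8): ref=19.0000 raw=[15.2000 22.8000 17.1000 20.9000]
Wrap final raw readings (mod 24): 15.2000 mod 24 = 15.2000; 22.8000 mod 24 = 22.8000; 17.1000 mod 24 = 17.1000; 20.9000 mod 24 = 20.9000

Answer: 15.2000 22.8000 17.1000 20.9000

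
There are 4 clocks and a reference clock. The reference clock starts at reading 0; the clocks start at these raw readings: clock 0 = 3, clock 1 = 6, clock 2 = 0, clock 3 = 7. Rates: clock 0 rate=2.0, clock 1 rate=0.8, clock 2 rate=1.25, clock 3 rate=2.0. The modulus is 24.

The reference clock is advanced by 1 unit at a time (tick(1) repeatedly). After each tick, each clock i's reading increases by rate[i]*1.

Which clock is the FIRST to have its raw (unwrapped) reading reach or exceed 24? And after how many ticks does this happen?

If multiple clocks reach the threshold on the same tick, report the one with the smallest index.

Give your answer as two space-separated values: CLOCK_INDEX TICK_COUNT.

clock 0: start=3, rate=2.0, needs 24-3 = 21; ticks = ceil(21/2.0) = ceil(10.5000) = 11; reading at tick 11 = 3 + 2.0*11 = 25.0000
clock 1: start=6, rate=0.8, needs 24-6 = 18; ticks = ceil(18/0.8) = ceil(22.5000) = 23; reading at tick 23 = 6 + 0.8*23 = 24.4000
clock 2: start=0, rate=1.25, needs 24-0 = 24; ticks = ceil(24/1.25) = ceil(19.2000) = 20; reading at tick 20 = 0 + 1.25*20 = 25.0000
clock 3: start=7, rate=2.0, needs 24-7 = 17; ticks = ceil(17/2.0) = ceil(8.5000) = 9; reading at tick 9 = 7 + 2.0*9 = 25.0000
Minimum tick count = 9; winners = [3]; smallest index = 3

Answer: 3 9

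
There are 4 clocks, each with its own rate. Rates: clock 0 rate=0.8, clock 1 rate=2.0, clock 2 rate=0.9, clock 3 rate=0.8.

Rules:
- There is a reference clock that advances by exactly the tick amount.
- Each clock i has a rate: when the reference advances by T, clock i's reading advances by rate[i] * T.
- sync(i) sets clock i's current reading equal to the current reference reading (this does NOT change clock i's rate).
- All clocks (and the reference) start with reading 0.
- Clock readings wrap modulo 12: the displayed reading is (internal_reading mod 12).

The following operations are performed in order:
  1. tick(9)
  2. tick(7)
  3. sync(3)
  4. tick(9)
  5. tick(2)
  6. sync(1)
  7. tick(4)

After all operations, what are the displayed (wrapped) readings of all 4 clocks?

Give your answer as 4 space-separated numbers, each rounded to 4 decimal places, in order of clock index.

After op 1 tick(9): ref=9.0000 raw=[7.2000 18.0000 8.1000 7.2000]
After op 2 tick(7): ref=16.0000 raw=[12.8000 32.0000 14.4000 12.8000]
After op 3 sync(3): ref=16.0000 raw=[12.8000 32.0000 14.4000 16.0000]
After op 4 tick(9): ref=25.0000 raw=[20.0000 50.0000 22.5000 23.2000]
After op 5 tick(2): ref=27.0000 raw=[21.6000 54.0000 24.3000 24.8000]
After op 6 sync(1): ref=27.0000 raw=[21.6000 27.0000 24.3000 24.8000]
After op 7 tick(4): ref=31.0000 raw=[24.8000 35.0000 27.9000 28.0000]
Wrap final raw readings (mod 12): 24.8000 mod 12 = 0.8000; 35.0000 mod 12 = 11.0000; 27.9000 mod 12 = 3.9000; 28.0000 mod 12 = 4.0000

Answer: 0.8000 11.0000 3.9000 4.0000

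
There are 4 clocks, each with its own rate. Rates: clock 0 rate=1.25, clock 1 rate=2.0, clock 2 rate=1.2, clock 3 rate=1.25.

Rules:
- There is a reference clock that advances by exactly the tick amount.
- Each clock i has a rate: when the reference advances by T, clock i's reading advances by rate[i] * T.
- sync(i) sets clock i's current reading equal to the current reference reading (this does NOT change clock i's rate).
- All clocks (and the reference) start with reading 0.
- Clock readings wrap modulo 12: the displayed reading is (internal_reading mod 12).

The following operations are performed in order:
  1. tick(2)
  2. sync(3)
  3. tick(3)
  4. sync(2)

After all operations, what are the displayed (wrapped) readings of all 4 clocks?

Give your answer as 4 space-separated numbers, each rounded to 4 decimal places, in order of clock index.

Answer: 6.2500 10.0000 5.0000 5.7500

Derivation:
After op 1 tick(2): ref=2.0000 raw=[2.5000 4.0000 2.4000 2.5000]
After op 2 sync(3): ref=2.0000 raw=[2.5000 4.0000 2.4000 2.0000]
After op 3 tick(3): ref=5.0000 raw=[6.2500 10.0000 6.0000 5.7500]
After op 4 sync(2): ref=5.0000 raw=[6.2500 10.0000 5.0000 5.7500]
Wrap final raw readings (mod 12): 6.2500 mod 12 = 6.2500; 10.0000 mod 12 = 10.0000; 5.0000 mod 12 = 5.0000; 5.7500 mod 12 = 5.7500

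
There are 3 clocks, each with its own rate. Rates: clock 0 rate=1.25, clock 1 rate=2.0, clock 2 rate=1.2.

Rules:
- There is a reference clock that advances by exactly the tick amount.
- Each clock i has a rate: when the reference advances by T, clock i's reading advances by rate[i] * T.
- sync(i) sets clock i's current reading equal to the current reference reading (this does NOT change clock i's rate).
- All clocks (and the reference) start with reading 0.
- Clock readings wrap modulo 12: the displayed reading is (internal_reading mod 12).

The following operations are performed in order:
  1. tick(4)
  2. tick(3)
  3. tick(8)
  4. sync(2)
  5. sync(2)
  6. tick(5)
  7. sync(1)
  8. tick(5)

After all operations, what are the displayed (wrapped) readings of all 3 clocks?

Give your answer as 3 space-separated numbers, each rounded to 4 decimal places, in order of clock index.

After op 1 tick(4): ref=4.0000 raw=[5.0000 8.0000 4.8000]
After op 2 tick(3): ref=7.0000 raw=[8.7500 14.0000 8.4000]
After op 3 tick(8): ref=15.0000 raw=[18.7500 30.0000 18.0000]
After op 4 sync(2): ref=15.0000 raw=[18.7500 30.0000 15.0000]
After op 5 sync(2): ref=15.0000 raw=[18.7500 30.0000 15.0000]
After op 6 tick(5): ref=20.0000 raw=[25.0000 40.0000 21.0000]
After op 7 sync(1): ref=20.0000 raw=[25.0000 20.0000 21.0000]
After op 8 tick(5): ref=25.0000 raw=[31.2500 30.0000 27.0000]
Wrap final raw readings (mod 12): 31.2500 mod 12 = 7.2500; 30.0000 mod 12 = 6.0000; 27.0000 mod 12 = 3.0000

Answer: 7.2500 6.0000 3.0000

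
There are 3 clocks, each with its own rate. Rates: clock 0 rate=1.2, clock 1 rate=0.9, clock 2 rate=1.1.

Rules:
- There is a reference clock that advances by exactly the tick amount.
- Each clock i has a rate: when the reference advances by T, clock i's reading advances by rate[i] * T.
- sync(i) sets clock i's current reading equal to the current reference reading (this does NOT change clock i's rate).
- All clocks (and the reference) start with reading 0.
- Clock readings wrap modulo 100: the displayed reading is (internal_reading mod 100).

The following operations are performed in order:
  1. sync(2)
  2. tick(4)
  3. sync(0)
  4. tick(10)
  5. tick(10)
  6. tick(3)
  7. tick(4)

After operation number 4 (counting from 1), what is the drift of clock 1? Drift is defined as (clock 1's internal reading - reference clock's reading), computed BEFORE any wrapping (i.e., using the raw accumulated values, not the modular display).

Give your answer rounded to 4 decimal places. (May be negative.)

After op 1 sync(2): ref=0.0000 raw=[0.0000 0.0000 0.0000]
After op 2 tick(4): ref=4.0000 raw=[4.8000 3.6000 4.4000]
After op 3 sync(0): ref=4.0000 raw=[4.0000 3.6000 4.4000]
After op 4 tick(10): ref=14.0000 raw=[16.0000 12.6000 15.4000]
Drift of clock 1 after op 4: 12.6000 - 14.0000 = -1.4000

Answer: -1.4000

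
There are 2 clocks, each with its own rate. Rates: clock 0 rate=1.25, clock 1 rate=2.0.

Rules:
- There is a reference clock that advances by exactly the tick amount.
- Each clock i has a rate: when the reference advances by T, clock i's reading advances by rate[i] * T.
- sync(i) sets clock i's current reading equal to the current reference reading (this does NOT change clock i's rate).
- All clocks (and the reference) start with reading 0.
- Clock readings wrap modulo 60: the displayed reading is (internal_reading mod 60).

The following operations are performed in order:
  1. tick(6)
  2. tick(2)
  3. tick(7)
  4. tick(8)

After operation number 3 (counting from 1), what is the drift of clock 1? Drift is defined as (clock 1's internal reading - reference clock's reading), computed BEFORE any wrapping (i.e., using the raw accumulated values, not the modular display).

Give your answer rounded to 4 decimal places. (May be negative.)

Answer: 15.0000

Derivation:
After op 1 tick(6): ref=6.0000 raw=[7.5000 12.0000]
After op 2 tick(2): ref=8.0000 raw=[10.0000 16.0000]
After op 3 tick(7): ref=15.0000 raw=[18.7500 30.0000]
Drift of clock 1 after op 3: 30.0000 - 15.0000 = 15.0000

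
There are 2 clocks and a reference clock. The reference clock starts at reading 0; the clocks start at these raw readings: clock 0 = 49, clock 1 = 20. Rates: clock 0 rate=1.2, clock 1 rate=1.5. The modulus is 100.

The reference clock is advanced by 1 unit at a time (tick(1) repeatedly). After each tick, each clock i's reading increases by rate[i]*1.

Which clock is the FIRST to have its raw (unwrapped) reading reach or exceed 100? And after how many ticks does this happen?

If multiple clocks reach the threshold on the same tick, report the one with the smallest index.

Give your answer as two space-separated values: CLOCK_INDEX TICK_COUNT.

clock 0: start=49, rate=1.2, needs 100-49 = 51; ticks = ceil(51/1.2) = ceil(42.5000) = 43; reading at tick 43 = 49 + 1.2*43 = 100.6000
clock 1: start=20, rate=1.5, needs 100-20 = 80; ticks = ceil(80/1.5) = ceil(53.3333) = 54; reading at tick 54 = 20 + 1.5*54 = 101.0000
Minimum tick count = 43; winners = [0]; smallest index = 0

Answer: 0 43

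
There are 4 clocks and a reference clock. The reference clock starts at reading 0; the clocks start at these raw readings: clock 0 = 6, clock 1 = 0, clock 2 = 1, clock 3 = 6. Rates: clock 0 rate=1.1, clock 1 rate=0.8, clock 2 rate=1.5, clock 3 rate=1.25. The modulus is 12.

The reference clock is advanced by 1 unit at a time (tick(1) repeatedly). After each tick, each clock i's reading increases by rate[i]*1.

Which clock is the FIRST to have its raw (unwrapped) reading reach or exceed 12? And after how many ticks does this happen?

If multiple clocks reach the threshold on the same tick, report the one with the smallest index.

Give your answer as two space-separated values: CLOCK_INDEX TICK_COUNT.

Answer: 3 5

Derivation:
clock 0: start=6, rate=1.1, needs 12-6 = 6; ticks = ceil(6/1.1) = ceil(5.4545) = 6; reading at tick 6 = 6 + 1.1*6 = 12.6000
clock 1: start=0, rate=0.8, needs 12-0 = 12; ticks = ceil(12/0.8) = ceil(15.0000) = 15; reading at tick 15 = 0 + 0.8*15 = 12.0000
clock 2: start=1, rate=1.5, needs 12-1 = 11; ticks = ceil(11/1.5) = ceil(7.3333) = 8; reading at tick 8 = 1 + 1.5*8 = 13.0000
clock 3: start=6, rate=1.25, needs 12-6 = 6; ticks = ceil(6/1.25) = ceil(4.8000) = 5; reading at tick 5 = 6 + 1.25*5 = 12.2500
Minimum tick count = 5; winners = [3]; smallest index = 3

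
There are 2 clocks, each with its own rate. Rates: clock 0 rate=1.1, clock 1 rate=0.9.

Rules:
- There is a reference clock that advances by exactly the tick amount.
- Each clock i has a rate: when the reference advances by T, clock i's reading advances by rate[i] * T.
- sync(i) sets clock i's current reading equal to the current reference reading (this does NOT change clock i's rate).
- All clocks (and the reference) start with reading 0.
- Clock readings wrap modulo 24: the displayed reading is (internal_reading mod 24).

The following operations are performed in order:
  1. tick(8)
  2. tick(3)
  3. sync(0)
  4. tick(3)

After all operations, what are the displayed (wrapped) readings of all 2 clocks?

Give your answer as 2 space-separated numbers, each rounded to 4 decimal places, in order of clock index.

Answer: 14.3000 12.6000

Derivation:
After op 1 tick(8): ref=8.0000 raw=[8.8000 7.2000]
After op 2 tick(3): ref=11.0000 raw=[12.1000 9.9000]
After op 3 sync(0): ref=11.0000 raw=[11.0000 9.9000]
After op 4 tick(3): ref=14.0000 raw=[14.3000 12.6000]
Wrap final raw readings (mod 24): 14.3000 mod 24 = 14.3000; 12.6000 mod 24 = 12.6000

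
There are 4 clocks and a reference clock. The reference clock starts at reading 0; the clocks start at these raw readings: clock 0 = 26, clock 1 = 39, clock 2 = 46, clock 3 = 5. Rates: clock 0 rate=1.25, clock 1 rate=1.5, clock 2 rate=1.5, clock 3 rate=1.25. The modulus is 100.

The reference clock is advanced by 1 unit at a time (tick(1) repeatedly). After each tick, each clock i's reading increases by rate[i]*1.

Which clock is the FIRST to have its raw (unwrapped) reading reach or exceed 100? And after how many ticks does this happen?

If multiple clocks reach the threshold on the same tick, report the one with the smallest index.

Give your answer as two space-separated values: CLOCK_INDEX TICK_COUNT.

clock 0: start=26, rate=1.25, needs 100-26 = 74; ticks = ceil(74/1.25) = ceil(59.2000) = 60; reading at tick 60 = 26 + 1.25*60 = 101.0000
clock 1: start=39, rate=1.5, needs 100-39 = 61; ticks = ceil(61/1.5) = ceil(40.6667) = 41; reading at tick 41 = 39 + 1.5*41 = 100.5000
clock 2: start=46, rate=1.5, needs 100-46 = 54; ticks = ceil(54/1.5) = ceil(36.0000) = 36; reading at tick 36 = 46 + 1.5*36 = 100.0000
clock 3: start=5, rate=1.25, needs 100-5 = 95; ticks = ceil(95/1.25) = ceil(76.0000) = 76; reading at tick 76 = 5 + 1.25*76 = 100.0000
Minimum tick count = 36; winners = [2]; smallest index = 2

Answer: 2 36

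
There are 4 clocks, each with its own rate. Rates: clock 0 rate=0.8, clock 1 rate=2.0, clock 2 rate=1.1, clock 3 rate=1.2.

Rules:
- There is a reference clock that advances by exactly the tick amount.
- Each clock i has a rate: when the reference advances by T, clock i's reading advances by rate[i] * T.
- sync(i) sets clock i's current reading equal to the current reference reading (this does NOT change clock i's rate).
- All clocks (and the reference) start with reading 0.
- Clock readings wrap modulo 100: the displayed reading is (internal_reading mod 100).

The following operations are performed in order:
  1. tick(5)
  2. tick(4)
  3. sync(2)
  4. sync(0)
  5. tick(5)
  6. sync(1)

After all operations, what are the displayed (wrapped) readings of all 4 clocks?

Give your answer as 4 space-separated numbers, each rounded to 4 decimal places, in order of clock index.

After op 1 tick(5): ref=5.0000 raw=[4.0000 10.0000 5.5000 6.0000]
After op 2 tick(4): ref=9.0000 raw=[7.2000 18.0000 9.9000 10.8000]
After op 3 sync(2): ref=9.0000 raw=[7.2000 18.0000 9.0000 10.8000]
After op 4 sync(0): ref=9.0000 raw=[9.0000 18.0000 9.0000 10.8000]
After op 5 tick(5): ref=14.0000 raw=[13.0000 28.0000 14.5000 16.8000]
After op 6 sync(1): ref=14.0000 raw=[13.0000 14.0000 14.5000 16.8000]
Wrap final raw readings (mod 100): 13.0000 mod 100 = 13.0000; 14.0000 mod 100 = 14.0000; 14.5000 mod 100 = 14.5000; 16.8000 mod 100 = 16.8000

Answer: 13.0000 14.0000 14.5000 16.8000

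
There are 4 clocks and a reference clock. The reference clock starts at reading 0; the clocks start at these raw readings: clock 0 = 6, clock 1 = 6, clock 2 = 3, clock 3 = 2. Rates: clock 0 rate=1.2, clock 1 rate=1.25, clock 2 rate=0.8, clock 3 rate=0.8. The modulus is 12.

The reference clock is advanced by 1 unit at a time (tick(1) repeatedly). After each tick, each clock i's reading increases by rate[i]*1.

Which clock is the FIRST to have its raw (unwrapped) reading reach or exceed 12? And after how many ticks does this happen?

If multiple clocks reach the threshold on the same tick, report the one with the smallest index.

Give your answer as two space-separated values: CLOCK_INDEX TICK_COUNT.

Answer: 0 5

Derivation:
clock 0: start=6, rate=1.2, needs 12-6 = 6; ticks = ceil(6/1.2) = ceil(5.0000) = 5; reading at tick 5 = 6 + 1.2*5 = 12.0000
clock 1: start=6, rate=1.25, needs 12-6 = 6; ticks = ceil(6/1.25) = ceil(4.8000) = 5; reading at tick 5 = 6 + 1.25*5 = 12.2500
clock 2: start=3, rate=0.8, needs 12-3 = 9; ticks = ceil(9/0.8) = ceil(11.2500) = 12; reading at tick 12 = 3 + 0.8*12 = 12.6000
clock 3: start=2, rate=0.8, needs 12-2 = 10; ticks = ceil(10/0.8) = ceil(12.5000) = 13; reading at tick 13 = 2 + 0.8*13 = 12.4000
Minimum tick count = 5; winners = [0, 1]; smallest index = 0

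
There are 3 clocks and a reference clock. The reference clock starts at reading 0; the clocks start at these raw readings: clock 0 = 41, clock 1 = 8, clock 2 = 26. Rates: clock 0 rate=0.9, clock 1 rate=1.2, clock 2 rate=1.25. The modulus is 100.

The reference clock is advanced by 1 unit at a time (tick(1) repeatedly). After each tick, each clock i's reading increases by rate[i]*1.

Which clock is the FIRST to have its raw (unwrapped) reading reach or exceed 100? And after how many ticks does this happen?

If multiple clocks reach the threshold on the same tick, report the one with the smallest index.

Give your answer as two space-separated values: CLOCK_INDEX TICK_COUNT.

Answer: 2 60

Derivation:
clock 0: start=41, rate=0.9, needs 100-41 = 59; ticks = ceil(59/0.9) = ceil(65.5556) = 66; reading at tick 66 = 41 + 0.9*66 = 100.4000
clock 1: start=8, rate=1.2, needs 100-8 = 92; ticks = ceil(92/1.2) = ceil(76.6667) = 77; reading at tick 77 = 8 + 1.2*77 = 100.4000
clock 2: start=26, rate=1.25, needs 100-26 = 74; ticks = ceil(74/1.25) = ceil(59.2000) = 60; reading at tick 60 = 26 + 1.25*60 = 101.0000
Minimum tick count = 60; winners = [2]; smallest index = 2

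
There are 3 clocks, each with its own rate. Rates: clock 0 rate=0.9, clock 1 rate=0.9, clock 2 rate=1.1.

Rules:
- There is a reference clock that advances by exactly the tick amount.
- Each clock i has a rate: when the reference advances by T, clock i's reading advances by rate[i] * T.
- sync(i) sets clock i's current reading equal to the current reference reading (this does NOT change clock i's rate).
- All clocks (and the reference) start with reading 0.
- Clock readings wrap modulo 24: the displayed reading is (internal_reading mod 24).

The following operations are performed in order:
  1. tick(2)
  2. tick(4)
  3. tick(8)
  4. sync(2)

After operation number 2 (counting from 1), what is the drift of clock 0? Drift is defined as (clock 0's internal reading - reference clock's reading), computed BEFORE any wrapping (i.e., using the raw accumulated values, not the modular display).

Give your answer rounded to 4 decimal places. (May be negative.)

Answer: -0.6000

Derivation:
After op 1 tick(2): ref=2.0000 raw=[1.8000 1.8000 2.2000]
After op 2 tick(4): ref=6.0000 raw=[5.4000 5.4000 6.6000]
Drift of clock 0 after op 2: 5.4000 - 6.0000 = -0.6000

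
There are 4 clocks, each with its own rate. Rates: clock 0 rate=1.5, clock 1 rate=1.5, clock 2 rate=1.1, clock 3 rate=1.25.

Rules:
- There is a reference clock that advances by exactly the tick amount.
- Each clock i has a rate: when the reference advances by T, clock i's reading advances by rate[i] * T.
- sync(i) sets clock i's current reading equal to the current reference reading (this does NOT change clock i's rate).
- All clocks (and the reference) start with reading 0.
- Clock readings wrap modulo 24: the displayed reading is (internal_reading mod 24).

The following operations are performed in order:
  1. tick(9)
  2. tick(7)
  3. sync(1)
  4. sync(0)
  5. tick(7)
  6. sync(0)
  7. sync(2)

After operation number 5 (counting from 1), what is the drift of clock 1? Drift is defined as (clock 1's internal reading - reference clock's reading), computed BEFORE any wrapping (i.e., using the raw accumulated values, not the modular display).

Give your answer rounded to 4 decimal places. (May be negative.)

Answer: 3.5000

Derivation:
After op 1 tick(9): ref=9.0000 raw=[13.5000 13.5000 9.9000 11.2500]
After op 2 tick(7): ref=16.0000 raw=[24.0000 24.0000 17.6000 20.0000]
After op 3 sync(1): ref=16.0000 raw=[24.0000 16.0000 17.6000 20.0000]
After op 4 sync(0): ref=16.0000 raw=[16.0000 16.0000 17.6000 20.0000]
After op 5 tick(7): ref=23.0000 raw=[26.5000 26.5000 25.3000 28.7500]
Drift of clock 1 after op 5: 26.5000 - 23.0000 = 3.5000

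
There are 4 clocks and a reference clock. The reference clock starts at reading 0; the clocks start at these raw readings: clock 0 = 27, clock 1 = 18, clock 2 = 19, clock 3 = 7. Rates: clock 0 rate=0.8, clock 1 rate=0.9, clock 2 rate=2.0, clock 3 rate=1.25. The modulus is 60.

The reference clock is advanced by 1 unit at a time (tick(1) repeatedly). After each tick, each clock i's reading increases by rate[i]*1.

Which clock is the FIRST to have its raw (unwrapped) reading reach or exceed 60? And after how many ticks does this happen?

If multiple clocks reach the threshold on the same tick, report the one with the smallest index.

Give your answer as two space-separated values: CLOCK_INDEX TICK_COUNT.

clock 0: start=27, rate=0.8, needs 60-27 = 33; ticks = ceil(33/0.8) = ceil(41.2500) = 42; reading at tick 42 = 27 + 0.8*42 = 60.6000
clock 1: start=18, rate=0.9, needs 60-18 = 42; ticks = ceil(42/0.9) = ceil(46.6667) = 47; reading at tick 47 = 18 + 0.9*47 = 60.3000
clock 2: start=19, rate=2.0, needs 60-19 = 41; ticks = ceil(41/2.0) = ceil(20.5000) = 21; reading at tick 21 = 19 + 2.0*21 = 61.0000
clock 3: start=7, rate=1.25, needs 60-7 = 53; ticks = ceil(53/1.25) = ceil(42.4000) = 43; reading at tick 43 = 7 + 1.25*43 = 60.7500
Minimum tick count = 21; winners = [2]; smallest index = 2

Answer: 2 21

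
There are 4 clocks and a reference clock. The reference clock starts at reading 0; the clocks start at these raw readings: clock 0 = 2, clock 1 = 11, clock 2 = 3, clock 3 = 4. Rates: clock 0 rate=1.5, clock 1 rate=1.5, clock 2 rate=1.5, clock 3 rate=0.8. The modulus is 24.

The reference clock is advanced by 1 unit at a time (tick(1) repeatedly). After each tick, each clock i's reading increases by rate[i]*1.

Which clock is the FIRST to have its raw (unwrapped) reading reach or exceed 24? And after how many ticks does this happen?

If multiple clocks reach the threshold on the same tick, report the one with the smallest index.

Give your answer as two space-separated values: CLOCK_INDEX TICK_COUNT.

clock 0: start=2, rate=1.5, needs 24-2 = 22; ticks = ceil(22/1.5) = ceil(14.6667) = 15; reading at tick 15 = 2 + 1.5*15 = 24.5000
clock 1: start=11, rate=1.5, needs 24-11 = 13; ticks = ceil(13/1.5) = ceil(8.6667) = 9; reading at tick 9 = 11 + 1.5*9 = 24.5000
clock 2: start=3, rate=1.5, needs 24-3 = 21; ticks = ceil(21/1.5) = ceil(14.0000) = 14; reading at tick 14 = 3 + 1.5*14 = 24.0000
clock 3: start=4, rate=0.8, needs 24-4 = 20; ticks = ceil(20/0.8) = ceil(25.0000) = 25; reading at tick 25 = 4 + 0.8*25 = 24.0000
Minimum tick count = 9; winners = [1]; smallest index = 1

Answer: 1 9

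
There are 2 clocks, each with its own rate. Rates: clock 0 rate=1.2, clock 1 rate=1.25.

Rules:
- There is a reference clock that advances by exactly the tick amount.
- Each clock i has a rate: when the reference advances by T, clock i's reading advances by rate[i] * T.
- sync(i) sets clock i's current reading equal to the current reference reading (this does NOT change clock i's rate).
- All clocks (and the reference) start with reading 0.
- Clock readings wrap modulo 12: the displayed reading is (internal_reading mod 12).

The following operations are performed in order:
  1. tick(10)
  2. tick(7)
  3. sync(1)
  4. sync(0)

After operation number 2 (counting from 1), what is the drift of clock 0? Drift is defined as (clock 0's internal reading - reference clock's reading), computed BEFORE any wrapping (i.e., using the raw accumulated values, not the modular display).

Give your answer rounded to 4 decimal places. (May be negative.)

Answer: 3.4000

Derivation:
After op 1 tick(10): ref=10.0000 raw=[12.0000 12.5000]
After op 2 tick(7): ref=17.0000 raw=[20.4000 21.2500]
Drift of clock 0 after op 2: 20.4000 - 17.0000 = 3.4000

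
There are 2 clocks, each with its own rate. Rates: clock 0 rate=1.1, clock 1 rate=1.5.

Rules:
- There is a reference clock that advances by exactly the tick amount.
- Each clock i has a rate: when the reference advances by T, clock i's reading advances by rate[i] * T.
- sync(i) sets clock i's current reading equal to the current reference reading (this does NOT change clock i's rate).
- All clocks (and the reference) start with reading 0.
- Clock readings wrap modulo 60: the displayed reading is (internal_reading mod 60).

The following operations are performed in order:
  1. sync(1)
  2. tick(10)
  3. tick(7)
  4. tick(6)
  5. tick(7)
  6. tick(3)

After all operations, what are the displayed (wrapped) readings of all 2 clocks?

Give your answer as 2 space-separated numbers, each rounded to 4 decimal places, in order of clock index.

Answer: 36.3000 49.5000

Derivation:
After op 1 sync(1): ref=0.0000 raw=[0.0000 0.0000]
After op 2 tick(10): ref=10.0000 raw=[11.0000 15.0000]
After op 3 tick(7): ref=17.0000 raw=[18.7000 25.5000]
After op 4 tick(6): ref=23.0000 raw=[25.3000 34.5000]
After op 5 tick(7): ref=30.0000 raw=[33.0000 45.0000]
After op 6 tick(3): ref=33.0000 raw=[36.3000 49.5000]
Wrap final raw readings (mod 60): 36.3000 mod 60 = 36.3000; 49.5000 mod 60 = 49.5000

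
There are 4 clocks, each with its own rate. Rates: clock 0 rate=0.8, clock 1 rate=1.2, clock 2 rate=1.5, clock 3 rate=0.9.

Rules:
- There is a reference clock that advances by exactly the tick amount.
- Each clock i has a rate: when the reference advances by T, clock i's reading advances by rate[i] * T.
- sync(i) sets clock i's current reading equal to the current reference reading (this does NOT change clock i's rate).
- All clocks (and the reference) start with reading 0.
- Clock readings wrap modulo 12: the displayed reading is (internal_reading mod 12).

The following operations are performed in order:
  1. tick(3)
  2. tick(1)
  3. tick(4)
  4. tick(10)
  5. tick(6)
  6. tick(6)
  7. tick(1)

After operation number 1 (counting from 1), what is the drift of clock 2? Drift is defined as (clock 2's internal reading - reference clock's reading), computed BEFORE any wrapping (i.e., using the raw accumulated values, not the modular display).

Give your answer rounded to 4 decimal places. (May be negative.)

After op 1 tick(3): ref=3.0000 raw=[2.4000 3.6000 4.5000 2.7000]
Drift of clock 2 after op 1: 4.5000 - 3.0000 = 1.5000

Answer: 1.5000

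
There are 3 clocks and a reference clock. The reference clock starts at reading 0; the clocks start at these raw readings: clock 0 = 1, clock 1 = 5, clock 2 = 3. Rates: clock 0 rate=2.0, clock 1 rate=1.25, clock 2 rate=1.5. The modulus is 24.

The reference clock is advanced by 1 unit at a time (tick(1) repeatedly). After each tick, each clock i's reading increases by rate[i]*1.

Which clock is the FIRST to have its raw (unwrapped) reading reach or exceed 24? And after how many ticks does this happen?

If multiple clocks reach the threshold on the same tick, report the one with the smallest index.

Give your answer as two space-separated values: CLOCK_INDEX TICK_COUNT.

clock 0: start=1, rate=2.0, needs 24-1 = 23; ticks = ceil(23/2.0) = ceil(11.5000) = 12; reading at tick 12 = 1 + 2.0*12 = 25.0000
clock 1: start=5, rate=1.25, needs 24-5 = 19; ticks = ceil(19/1.25) = ceil(15.2000) = 16; reading at tick 16 = 5 + 1.25*16 = 25.0000
clock 2: start=3, rate=1.5, needs 24-3 = 21; ticks = ceil(21/1.5) = ceil(14.0000) = 14; reading at tick 14 = 3 + 1.5*14 = 24.0000
Minimum tick count = 12; winners = [0]; smallest index = 0

Answer: 0 12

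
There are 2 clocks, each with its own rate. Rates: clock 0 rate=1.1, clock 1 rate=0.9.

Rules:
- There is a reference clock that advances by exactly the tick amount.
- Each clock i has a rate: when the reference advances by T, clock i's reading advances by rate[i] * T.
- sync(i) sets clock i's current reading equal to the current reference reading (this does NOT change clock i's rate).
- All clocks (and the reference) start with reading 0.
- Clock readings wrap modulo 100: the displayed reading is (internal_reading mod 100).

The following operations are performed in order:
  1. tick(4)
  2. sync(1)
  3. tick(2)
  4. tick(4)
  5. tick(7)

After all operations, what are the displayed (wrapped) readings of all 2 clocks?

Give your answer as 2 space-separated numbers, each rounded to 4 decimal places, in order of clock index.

After op 1 tick(4): ref=4.0000 raw=[4.4000 3.6000]
After op 2 sync(1): ref=4.0000 raw=[4.4000 4.0000]
After op 3 tick(2): ref=6.0000 raw=[6.6000 5.8000]
After op 4 tick(4): ref=10.0000 raw=[11.0000 9.4000]
After op 5 tick(7): ref=17.0000 raw=[18.7000 15.7000]
Wrap final raw readings (mod 100): 18.7000 mod 100 = 18.7000; 15.7000 mod 100 = 15.7000

Answer: 18.7000 15.7000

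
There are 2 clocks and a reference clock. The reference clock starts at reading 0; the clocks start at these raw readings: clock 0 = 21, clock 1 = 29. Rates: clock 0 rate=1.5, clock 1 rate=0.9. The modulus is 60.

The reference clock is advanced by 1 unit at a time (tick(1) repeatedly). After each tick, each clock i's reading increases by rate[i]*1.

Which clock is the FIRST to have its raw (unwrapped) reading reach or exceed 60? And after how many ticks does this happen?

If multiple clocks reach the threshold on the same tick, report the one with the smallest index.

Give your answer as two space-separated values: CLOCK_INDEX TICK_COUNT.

clock 0: start=21, rate=1.5, needs 60-21 = 39; ticks = ceil(39/1.5) = ceil(26.0000) = 26; reading at tick 26 = 21 + 1.5*26 = 60.0000
clock 1: start=29, rate=0.9, needs 60-29 = 31; ticks = ceil(31/0.9) = ceil(34.4444) = 35; reading at tick 35 = 29 + 0.9*35 = 60.5000
Minimum tick count = 26; winners = [0]; smallest index = 0

Answer: 0 26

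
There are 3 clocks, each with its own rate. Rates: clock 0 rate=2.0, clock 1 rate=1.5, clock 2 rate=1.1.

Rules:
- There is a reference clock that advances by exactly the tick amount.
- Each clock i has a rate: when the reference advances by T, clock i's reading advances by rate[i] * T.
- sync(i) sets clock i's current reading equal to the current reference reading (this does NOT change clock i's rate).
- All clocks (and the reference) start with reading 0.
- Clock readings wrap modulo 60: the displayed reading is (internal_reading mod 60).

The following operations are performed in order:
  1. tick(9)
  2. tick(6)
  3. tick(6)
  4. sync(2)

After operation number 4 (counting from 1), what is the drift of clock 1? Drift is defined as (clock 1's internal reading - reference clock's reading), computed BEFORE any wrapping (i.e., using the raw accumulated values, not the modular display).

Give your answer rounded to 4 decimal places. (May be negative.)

After op 1 tick(9): ref=9.0000 raw=[18.0000 13.5000 9.9000]
After op 2 tick(6): ref=15.0000 raw=[30.0000 22.5000 16.5000]
After op 3 tick(6): ref=21.0000 raw=[42.0000 31.5000 23.1000]
After op 4 sync(2): ref=21.0000 raw=[42.0000 31.5000 21.0000]
Drift of clock 1 after op 4: 31.5000 - 21.0000 = 10.5000

Answer: 10.5000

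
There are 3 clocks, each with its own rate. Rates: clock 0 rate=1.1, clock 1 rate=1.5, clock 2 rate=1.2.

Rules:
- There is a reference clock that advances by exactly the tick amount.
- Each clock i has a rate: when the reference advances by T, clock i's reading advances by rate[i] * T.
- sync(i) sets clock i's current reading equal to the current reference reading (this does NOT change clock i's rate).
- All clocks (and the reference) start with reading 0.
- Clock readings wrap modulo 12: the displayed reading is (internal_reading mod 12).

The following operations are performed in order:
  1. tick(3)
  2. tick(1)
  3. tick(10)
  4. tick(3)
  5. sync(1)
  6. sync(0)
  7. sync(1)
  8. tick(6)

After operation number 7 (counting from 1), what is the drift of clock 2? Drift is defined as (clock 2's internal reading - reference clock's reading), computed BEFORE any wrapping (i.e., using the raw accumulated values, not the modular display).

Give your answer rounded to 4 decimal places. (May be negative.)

Answer: 3.4000

Derivation:
After op 1 tick(3): ref=3.0000 raw=[3.3000 4.5000 3.6000]
After op 2 tick(1): ref=4.0000 raw=[4.4000 6.0000 4.8000]
After op 3 tick(10): ref=14.0000 raw=[15.4000 21.0000 16.8000]
After op 4 tick(3): ref=17.0000 raw=[18.7000 25.5000 20.4000]
After op 5 sync(1): ref=17.0000 raw=[18.7000 17.0000 20.4000]
After op 6 sync(0): ref=17.0000 raw=[17.0000 17.0000 20.4000]
After op 7 sync(1): ref=17.0000 raw=[17.0000 17.0000 20.4000]
Drift of clock 2 after op 7: 20.4000 - 17.0000 = 3.4000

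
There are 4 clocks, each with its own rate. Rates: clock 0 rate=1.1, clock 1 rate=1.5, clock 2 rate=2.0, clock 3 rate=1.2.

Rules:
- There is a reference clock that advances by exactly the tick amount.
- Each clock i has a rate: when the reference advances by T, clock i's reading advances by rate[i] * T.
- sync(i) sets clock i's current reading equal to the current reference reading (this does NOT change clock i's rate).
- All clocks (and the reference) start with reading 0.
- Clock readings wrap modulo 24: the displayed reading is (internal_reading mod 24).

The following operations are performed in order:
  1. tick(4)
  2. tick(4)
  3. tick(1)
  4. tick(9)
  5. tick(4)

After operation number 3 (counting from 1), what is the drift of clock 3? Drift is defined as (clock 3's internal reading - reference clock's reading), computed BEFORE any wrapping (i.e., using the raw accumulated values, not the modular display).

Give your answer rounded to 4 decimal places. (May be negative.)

After op 1 tick(4): ref=4.0000 raw=[4.4000 6.0000 8.0000 4.8000]
After op 2 tick(4): ref=8.0000 raw=[8.8000 12.0000 16.0000 9.6000]
After op 3 tick(1): ref=9.0000 raw=[9.9000 13.5000 18.0000 10.8000]
Drift of clock 3 after op 3: 10.8000 - 9.0000 = 1.8000

Answer: 1.8000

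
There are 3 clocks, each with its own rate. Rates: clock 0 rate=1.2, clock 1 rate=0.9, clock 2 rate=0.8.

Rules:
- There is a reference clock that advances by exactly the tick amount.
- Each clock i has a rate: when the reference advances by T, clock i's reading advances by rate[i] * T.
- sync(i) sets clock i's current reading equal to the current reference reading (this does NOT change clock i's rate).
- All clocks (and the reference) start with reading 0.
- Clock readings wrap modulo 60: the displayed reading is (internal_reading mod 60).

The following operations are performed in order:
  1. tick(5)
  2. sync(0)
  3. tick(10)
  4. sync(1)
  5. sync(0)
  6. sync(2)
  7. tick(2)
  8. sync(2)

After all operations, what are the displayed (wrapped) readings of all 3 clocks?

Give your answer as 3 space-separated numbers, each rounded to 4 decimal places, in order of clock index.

Answer: 17.4000 16.8000 17.0000

Derivation:
After op 1 tick(5): ref=5.0000 raw=[6.0000 4.5000 4.0000]
After op 2 sync(0): ref=5.0000 raw=[5.0000 4.5000 4.0000]
After op 3 tick(10): ref=15.0000 raw=[17.0000 13.5000 12.0000]
After op 4 sync(1): ref=15.0000 raw=[17.0000 15.0000 12.0000]
After op 5 sync(0): ref=15.0000 raw=[15.0000 15.0000 12.0000]
After op 6 sync(2): ref=15.0000 raw=[15.0000 15.0000 15.0000]
After op 7 tick(2): ref=17.0000 raw=[17.4000 16.8000 16.6000]
After op 8 sync(2): ref=17.0000 raw=[17.4000 16.8000 17.0000]
Wrap final raw readings (mod 60): 17.4000 mod 60 = 17.4000; 16.8000 mod 60 = 16.8000; 17.0000 mod 60 = 17.0000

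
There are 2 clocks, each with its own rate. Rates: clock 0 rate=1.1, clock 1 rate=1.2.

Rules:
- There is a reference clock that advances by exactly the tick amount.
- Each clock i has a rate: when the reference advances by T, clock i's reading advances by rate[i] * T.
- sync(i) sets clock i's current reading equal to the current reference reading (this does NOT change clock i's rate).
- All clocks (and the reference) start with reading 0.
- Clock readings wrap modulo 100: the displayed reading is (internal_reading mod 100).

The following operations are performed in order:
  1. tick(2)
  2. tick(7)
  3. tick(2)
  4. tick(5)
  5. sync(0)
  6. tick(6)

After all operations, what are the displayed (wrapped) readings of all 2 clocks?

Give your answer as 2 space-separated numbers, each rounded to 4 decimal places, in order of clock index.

Answer: 22.6000 26.4000

Derivation:
After op 1 tick(2): ref=2.0000 raw=[2.2000 2.4000]
After op 2 tick(7): ref=9.0000 raw=[9.9000 10.8000]
After op 3 tick(2): ref=11.0000 raw=[12.1000 13.2000]
After op 4 tick(5): ref=16.0000 raw=[17.6000 19.2000]
After op 5 sync(0): ref=16.0000 raw=[16.0000 19.2000]
After op 6 tick(6): ref=22.0000 raw=[22.6000 26.4000]
Wrap final raw readings (mod 100): 22.6000 mod 100 = 22.6000; 26.4000 mod 100 = 26.4000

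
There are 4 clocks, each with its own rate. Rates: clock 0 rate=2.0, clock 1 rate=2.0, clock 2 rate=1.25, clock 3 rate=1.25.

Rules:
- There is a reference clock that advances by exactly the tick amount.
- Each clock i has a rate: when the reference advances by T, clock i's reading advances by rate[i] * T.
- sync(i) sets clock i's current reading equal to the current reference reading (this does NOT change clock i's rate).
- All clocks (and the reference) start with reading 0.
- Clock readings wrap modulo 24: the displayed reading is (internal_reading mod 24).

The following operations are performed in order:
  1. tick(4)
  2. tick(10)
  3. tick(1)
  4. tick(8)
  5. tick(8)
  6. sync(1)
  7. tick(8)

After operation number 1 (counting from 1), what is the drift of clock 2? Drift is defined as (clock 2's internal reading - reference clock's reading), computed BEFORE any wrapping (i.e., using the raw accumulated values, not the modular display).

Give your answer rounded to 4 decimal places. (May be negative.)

After op 1 tick(4): ref=4.0000 raw=[8.0000 8.0000 5.0000 5.0000]
Drift of clock 2 after op 1: 5.0000 - 4.0000 = 1.0000

Answer: 1.0000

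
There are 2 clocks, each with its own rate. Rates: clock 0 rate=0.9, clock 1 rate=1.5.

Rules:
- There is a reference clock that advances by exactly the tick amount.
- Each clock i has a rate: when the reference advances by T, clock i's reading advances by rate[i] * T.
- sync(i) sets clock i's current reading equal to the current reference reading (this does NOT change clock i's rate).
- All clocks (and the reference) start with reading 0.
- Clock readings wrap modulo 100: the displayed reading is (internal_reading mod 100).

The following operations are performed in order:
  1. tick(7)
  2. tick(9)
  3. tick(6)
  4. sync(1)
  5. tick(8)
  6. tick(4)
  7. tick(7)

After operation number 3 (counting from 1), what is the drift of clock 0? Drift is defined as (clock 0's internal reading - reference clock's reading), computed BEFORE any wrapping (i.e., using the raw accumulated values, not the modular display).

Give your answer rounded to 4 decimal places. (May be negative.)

After op 1 tick(7): ref=7.0000 raw=[6.3000 10.5000]
After op 2 tick(9): ref=16.0000 raw=[14.4000 24.0000]
After op 3 tick(6): ref=22.0000 raw=[19.8000 33.0000]
Drift of clock 0 after op 3: 19.8000 - 22.0000 = -2.2000

Answer: -2.2000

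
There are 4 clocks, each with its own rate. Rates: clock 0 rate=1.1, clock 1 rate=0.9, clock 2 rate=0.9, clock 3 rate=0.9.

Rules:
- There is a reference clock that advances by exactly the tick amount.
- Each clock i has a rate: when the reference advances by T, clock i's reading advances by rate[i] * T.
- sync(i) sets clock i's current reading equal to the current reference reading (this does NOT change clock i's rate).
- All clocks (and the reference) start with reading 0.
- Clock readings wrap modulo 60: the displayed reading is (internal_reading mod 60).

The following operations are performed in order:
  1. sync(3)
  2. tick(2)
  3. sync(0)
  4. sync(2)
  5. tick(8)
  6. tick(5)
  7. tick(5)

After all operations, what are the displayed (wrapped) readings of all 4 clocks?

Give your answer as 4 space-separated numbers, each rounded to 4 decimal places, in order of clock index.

After op 1 sync(3): ref=0.0000 raw=[0.0000 0.0000 0.0000 0.0000]
After op 2 tick(2): ref=2.0000 raw=[2.2000 1.8000 1.8000 1.8000]
After op 3 sync(0): ref=2.0000 raw=[2.0000 1.8000 1.8000 1.8000]
After op 4 sync(2): ref=2.0000 raw=[2.0000 1.8000 2.0000 1.8000]
After op 5 tick(8): ref=10.0000 raw=[10.8000 9.0000 9.2000 9.0000]
After op 6 tick(5): ref=15.0000 raw=[16.3000 13.5000 13.7000 13.5000]
After op 7 tick(5): ref=20.0000 raw=[21.8000 18.0000 18.2000 18.0000]
Wrap final raw readings (mod 60): 21.8000 mod 60 = 21.8000; 18.0000 mod 60 = 18.0000; 18.2000 mod 60 = 18.2000; 18.0000 mod 60 = 18.0000

Answer: 21.8000 18.0000 18.2000 18.0000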